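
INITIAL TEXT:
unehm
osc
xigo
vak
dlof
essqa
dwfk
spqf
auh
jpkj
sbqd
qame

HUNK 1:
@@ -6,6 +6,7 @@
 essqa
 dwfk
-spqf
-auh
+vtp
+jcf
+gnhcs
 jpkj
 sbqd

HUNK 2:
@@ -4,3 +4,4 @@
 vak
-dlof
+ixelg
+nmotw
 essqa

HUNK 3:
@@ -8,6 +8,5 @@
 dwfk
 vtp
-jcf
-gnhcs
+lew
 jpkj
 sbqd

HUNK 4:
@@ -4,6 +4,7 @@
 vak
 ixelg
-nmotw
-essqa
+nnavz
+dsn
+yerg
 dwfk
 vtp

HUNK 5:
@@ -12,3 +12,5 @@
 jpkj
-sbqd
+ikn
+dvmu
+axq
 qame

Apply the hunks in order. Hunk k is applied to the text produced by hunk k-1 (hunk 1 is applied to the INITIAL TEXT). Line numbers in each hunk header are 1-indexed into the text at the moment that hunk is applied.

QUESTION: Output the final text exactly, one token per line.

Answer: unehm
osc
xigo
vak
ixelg
nnavz
dsn
yerg
dwfk
vtp
lew
jpkj
ikn
dvmu
axq
qame

Derivation:
Hunk 1: at line 6 remove [spqf,auh] add [vtp,jcf,gnhcs] -> 13 lines: unehm osc xigo vak dlof essqa dwfk vtp jcf gnhcs jpkj sbqd qame
Hunk 2: at line 4 remove [dlof] add [ixelg,nmotw] -> 14 lines: unehm osc xigo vak ixelg nmotw essqa dwfk vtp jcf gnhcs jpkj sbqd qame
Hunk 3: at line 8 remove [jcf,gnhcs] add [lew] -> 13 lines: unehm osc xigo vak ixelg nmotw essqa dwfk vtp lew jpkj sbqd qame
Hunk 4: at line 4 remove [nmotw,essqa] add [nnavz,dsn,yerg] -> 14 lines: unehm osc xigo vak ixelg nnavz dsn yerg dwfk vtp lew jpkj sbqd qame
Hunk 5: at line 12 remove [sbqd] add [ikn,dvmu,axq] -> 16 lines: unehm osc xigo vak ixelg nnavz dsn yerg dwfk vtp lew jpkj ikn dvmu axq qame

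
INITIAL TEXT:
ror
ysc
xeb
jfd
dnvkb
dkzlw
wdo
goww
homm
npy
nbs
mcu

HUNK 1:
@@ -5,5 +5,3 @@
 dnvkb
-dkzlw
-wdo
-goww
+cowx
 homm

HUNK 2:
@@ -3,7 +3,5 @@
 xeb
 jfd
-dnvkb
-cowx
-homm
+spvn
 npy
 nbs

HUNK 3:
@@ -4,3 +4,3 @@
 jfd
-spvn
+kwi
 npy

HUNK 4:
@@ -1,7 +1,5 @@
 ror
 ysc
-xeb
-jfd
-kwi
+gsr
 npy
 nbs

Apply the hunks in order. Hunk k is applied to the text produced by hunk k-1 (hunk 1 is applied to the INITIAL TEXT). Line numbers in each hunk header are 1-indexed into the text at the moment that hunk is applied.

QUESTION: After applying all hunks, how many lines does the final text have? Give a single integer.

Hunk 1: at line 5 remove [dkzlw,wdo,goww] add [cowx] -> 10 lines: ror ysc xeb jfd dnvkb cowx homm npy nbs mcu
Hunk 2: at line 3 remove [dnvkb,cowx,homm] add [spvn] -> 8 lines: ror ysc xeb jfd spvn npy nbs mcu
Hunk 3: at line 4 remove [spvn] add [kwi] -> 8 lines: ror ysc xeb jfd kwi npy nbs mcu
Hunk 4: at line 1 remove [xeb,jfd,kwi] add [gsr] -> 6 lines: ror ysc gsr npy nbs mcu
Final line count: 6

Answer: 6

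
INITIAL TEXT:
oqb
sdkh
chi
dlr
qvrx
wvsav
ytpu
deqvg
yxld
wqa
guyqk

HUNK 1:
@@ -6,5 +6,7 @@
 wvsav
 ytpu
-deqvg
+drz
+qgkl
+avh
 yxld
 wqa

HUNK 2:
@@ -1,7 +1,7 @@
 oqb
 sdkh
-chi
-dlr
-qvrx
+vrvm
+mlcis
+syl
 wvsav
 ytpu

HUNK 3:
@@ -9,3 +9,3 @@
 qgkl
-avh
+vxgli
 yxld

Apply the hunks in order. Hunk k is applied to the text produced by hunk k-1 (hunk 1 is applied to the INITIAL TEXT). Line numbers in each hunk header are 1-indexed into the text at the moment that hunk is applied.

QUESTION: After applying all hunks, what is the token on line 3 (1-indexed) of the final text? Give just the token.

Answer: vrvm

Derivation:
Hunk 1: at line 6 remove [deqvg] add [drz,qgkl,avh] -> 13 lines: oqb sdkh chi dlr qvrx wvsav ytpu drz qgkl avh yxld wqa guyqk
Hunk 2: at line 1 remove [chi,dlr,qvrx] add [vrvm,mlcis,syl] -> 13 lines: oqb sdkh vrvm mlcis syl wvsav ytpu drz qgkl avh yxld wqa guyqk
Hunk 3: at line 9 remove [avh] add [vxgli] -> 13 lines: oqb sdkh vrvm mlcis syl wvsav ytpu drz qgkl vxgli yxld wqa guyqk
Final line 3: vrvm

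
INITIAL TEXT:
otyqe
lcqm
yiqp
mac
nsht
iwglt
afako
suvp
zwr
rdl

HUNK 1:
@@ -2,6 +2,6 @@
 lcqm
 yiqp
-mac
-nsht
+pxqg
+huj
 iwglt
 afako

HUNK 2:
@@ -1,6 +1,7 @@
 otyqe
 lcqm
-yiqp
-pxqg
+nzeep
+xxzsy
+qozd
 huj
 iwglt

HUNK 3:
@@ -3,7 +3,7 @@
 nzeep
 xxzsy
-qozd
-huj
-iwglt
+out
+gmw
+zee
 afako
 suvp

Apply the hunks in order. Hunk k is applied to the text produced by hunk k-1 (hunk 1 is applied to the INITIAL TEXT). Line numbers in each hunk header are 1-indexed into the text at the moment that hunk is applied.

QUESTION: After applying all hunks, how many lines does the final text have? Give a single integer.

Answer: 11

Derivation:
Hunk 1: at line 2 remove [mac,nsht] add [pxqg,huj] -> 10 lines: otyqe lcqm yiqp pxqg huj iwglt afako suvp zwr rdl
Hunk 2: at line 1 remove [yiqp,pxqg] add [nzeep,xxzsy,qozd] -> 11 lines: otyqe lcqm nzeep xxzsy qozd huj iwglt afako suvp zwr rdl
Hunk 3: at line 3 remove [qozd,huj,iwglt] add [out,gmw,zee] -> 11 lines: otyqe lcqm nzeep xxzsy out gmw zee afako suvp zwr rdl
Final line count: 11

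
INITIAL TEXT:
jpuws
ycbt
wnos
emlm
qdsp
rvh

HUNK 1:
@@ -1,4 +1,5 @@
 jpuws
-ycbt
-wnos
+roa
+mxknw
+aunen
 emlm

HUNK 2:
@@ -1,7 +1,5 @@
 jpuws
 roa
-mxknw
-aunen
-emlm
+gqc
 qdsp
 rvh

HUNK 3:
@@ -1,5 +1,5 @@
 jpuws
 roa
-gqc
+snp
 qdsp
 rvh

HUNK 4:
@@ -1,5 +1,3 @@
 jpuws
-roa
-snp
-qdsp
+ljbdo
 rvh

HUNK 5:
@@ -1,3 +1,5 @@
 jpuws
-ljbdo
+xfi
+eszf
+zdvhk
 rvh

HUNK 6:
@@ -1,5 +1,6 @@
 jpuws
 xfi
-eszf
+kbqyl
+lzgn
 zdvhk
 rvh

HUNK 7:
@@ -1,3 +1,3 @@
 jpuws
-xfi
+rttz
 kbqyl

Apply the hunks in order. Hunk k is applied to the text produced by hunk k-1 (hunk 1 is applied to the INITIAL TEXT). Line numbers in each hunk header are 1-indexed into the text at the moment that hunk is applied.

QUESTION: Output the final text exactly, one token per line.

Hunk 1: at line 1 remove [ycbt,wnos] add [roa,mxknw,aunen] -> 7 lines: jpuws roa mxknw aunen emlm qdsp rvh
Hunk 2: at line 1 remove [mxknw,aunen,emlm] add [gqc] -> 5 lines: jpuws roa gqc qdsp rvh
Hunk 3: at line 1 remove [gqc] add [snp] -> 5 lines: jpuws roa snp qdsp rvh
Hunk 4: at line 1 remove [roa,snp,qdsp] add [ljbdo] -> 3 lines: jpuws ljbdo rvh
Hunk 5: at line 1 remove [ljbdo] add [xfi,eszf,zdvhk] -> 5 lines: jpuws xfi eszf zdvhk rvh
Hunk 6: at line 1 remove [eszf] add [kbqyl,lzgn] -> 6 lines: jpuws xfi kbqyl lzgn zdvhk rvh
Hunk 7: at line 1 remove [xfi] add [rttz] -> 6 lines: jpuws rttz kbqyl lzgn zdvhk rvh

Answer: jpuws
rttz
kbqyl
lzgn
zdvhk
rvh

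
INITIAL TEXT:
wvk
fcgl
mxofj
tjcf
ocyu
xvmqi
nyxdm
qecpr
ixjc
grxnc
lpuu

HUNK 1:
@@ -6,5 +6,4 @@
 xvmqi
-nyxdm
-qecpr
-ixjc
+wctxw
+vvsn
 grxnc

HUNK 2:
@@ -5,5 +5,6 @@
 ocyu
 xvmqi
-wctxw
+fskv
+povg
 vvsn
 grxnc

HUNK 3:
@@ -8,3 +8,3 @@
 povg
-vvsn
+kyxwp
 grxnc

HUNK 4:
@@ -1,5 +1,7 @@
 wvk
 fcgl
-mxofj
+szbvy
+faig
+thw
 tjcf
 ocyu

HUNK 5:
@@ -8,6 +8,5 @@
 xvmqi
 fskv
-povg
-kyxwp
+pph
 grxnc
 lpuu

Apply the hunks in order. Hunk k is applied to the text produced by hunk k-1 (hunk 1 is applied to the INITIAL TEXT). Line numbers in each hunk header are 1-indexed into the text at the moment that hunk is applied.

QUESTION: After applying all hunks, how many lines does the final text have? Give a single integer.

Hunk 1: at line 6 remove [nyxdm,qecpr,ixjc] add [wctxw,vvsn] -> 10 lines: wvk fcgl mxofj tjcf ocyu xvmqi wctxw vvsn grxnc lpuu
Hunk 2: at line 5 remove [wctxw] add [fskv,povg] -> 11 lines: wvk fcgl mxofj tjcf ocyu xvmqi fskv povg vvsn grxnc lpuu
Hunk 3: at line 8 remove [vvsn] add [kyxwp] -> 11 lines: wvk fcgl mxofj tjcf ocyu xvmqi fskv povg kyxwp grxnc lpuu
Hunk 4: at line 1 remove [mxofj] add [szbvy,faig,thw] -> 13 lines: wvk fcgl szbvy faig thw tjcf ocyu xvmqi fskv povg kyxwp grxnc lpuu
Hunk 5: at line 8 remove [povg,kyxwp] add [pph] -> 12 lines: wvk fcgl szbvy faig thw tjcf ocyu xvmqi fskv pph grxnc lpuu
Final line count: 12

Answer: 12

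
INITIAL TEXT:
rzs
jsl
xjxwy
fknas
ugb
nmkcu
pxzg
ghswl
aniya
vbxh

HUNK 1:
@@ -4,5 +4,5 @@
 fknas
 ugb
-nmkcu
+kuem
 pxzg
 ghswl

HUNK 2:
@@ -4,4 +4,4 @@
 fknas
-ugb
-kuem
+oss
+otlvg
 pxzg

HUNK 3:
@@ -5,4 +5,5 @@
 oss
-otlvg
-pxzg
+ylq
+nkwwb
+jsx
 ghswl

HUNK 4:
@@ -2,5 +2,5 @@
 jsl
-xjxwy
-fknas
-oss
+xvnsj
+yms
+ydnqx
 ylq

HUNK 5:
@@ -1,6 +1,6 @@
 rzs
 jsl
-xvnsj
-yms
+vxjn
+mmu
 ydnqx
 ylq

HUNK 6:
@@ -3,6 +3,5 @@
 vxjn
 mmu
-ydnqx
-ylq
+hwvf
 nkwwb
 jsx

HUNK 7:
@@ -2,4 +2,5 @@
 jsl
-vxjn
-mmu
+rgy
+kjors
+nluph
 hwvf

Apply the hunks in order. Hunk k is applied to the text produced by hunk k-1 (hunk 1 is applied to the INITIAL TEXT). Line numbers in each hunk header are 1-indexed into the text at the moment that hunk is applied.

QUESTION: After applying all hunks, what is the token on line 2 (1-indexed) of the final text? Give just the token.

Answer: jsl

Derivation:
Hunk 1: at line 4 remove [nmkcu] add [kuem] -> 10 lines: rzs jsl xjxwy fknas ugb kuem pxzg ghswl aniya vbxh
Hunk 2: at line 4 remove [ugb,kuem] add [oss,otlvg] -> 10 lines: rzs jsl xjxwy fknas oss otlvg pxzg ghswl aniya vbxh
Hunk 3: at line 5 remove [otlvg,pxzg] add [ylq,nkwwb,jsx] -> 11 lines: rzs jsl xjxwy fknas oss ylq nkwwb jsx ghswl aniya vbxh
Hunk 4: at line 2 remove [xjxwy,fknas,oss] add [xvnsj,yms,ydnqx] -> 11 lines: rzs jsl xvnsj yms ydnqx ylq nkwwb jsx ghswl aniya vbxh
Hunk 5: at line 1 remove [xvnsj,yms] add [vxjn,mmu] -> 11 lines: rzs jsl vxjn mmu ydnqx ylq nkwwb jsx ghswl aniya vbxh
Hunk 6: at line 3 remove [ydnqx,ylq] add [hwvf] -> 10 lines: rzs jsl vxjn mmu hwvf nkwwb jsx ghswl aniya vbxh
Hunk 7: at line 2 remove [vxjn,mmu] add [rgy,kjors,nluph] -> 11 lines: rzs jsl rgy kjors nluph hwvf nkwwb jsx ghswl aniya vbxh
Final line 2: jsl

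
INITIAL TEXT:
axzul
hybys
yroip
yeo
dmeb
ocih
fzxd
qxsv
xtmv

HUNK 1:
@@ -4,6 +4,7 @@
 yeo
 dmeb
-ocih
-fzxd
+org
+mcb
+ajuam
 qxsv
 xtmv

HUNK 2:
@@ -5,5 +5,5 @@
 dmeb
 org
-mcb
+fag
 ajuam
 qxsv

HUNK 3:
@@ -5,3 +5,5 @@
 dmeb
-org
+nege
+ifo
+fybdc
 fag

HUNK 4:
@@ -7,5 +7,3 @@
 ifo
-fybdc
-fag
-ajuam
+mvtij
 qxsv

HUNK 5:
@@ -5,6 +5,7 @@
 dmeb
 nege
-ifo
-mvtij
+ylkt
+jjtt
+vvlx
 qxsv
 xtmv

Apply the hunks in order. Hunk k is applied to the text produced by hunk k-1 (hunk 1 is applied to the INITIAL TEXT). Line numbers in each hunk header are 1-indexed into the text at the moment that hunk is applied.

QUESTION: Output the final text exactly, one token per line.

Hunk 1: at line 4 remove [ocih,fzxd] add [org,mcb,ajuam] -> 10 lines: axzul hybys yroip yeo dmeb org mcb ajuam qxsv xtmv
Hunk 2: at line 5 remove [mcb] add [fag] -> 10 lines: axzul hybys yroip yeo dmeb org fag ajuam qxsv xtmv
Hunk 3: at line 5 remove [org] add [nege,ifo,fybdc] -> 12 lines: axzul hybys yroip yeo dmeb nege ifo fybdc fag ajuam qxsv xtmv
Hunk 4: at line 7 remove [fybdc,fag,ajuam] add [mvtij] -> 10 lines: axzul hybys yroip yeo dmeb nege ifo mvtij qxsv xtmv
Hunk 5: at line 5 remove [ifo,mvtij] add [ylkt,jjtt,vvlx] -> 11 lines: axzul hybys yroip yeo dmeb nege ylkt jjtt vvlx qxsv xtmv

Answer: axzul
hybys
yroip
yeo
dmeb
nege
ylkt
jjtt
vvlx
qxsv
xtmv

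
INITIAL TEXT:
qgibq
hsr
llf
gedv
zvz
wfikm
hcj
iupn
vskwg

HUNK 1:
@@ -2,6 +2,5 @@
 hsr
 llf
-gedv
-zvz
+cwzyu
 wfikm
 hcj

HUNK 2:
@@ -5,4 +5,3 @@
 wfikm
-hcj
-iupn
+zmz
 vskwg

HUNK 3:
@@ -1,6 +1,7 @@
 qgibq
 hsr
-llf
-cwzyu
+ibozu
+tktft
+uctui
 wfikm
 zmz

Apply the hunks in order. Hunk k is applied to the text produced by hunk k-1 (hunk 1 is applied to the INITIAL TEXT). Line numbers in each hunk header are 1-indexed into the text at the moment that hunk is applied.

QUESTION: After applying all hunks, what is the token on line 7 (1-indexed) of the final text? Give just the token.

Answer: zmz

Derivation:
Hunk 1: at line 2 remove [gedv,zvz] add [cwzyu] -> 8 lines: qgibq hsr llf cwzyu wfikm hcj iupn vskwg
Hunk 2: at line 5 remove [hcj,iupn] add [zmz] -> 7 lines: qgibq hsr llf cwzyu wfikm zmz vskwg
Hunk 3: at line 1 remove [llf,cwzyu] add [ibozu,tktft,uctui] -> 8 lines: qgibq hsr ibozu tktft uctui wfikm zmz vskwg
Final line 7: zmz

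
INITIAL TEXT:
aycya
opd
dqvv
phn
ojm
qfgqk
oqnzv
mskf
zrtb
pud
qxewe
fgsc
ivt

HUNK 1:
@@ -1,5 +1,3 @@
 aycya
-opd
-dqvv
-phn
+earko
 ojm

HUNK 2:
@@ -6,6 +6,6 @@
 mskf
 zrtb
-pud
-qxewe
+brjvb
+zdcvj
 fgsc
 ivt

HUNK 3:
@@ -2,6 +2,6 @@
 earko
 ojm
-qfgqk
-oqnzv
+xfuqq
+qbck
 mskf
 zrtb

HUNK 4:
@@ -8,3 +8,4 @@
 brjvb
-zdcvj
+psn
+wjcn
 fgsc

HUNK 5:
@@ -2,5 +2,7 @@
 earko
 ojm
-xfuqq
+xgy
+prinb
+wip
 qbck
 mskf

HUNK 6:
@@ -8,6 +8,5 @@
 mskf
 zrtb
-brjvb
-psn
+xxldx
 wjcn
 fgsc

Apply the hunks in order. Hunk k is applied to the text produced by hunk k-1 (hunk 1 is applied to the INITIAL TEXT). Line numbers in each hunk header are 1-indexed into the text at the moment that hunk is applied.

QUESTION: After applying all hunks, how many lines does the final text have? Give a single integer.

Answer: 13

Derivation:
Hunk 1: at line 1 remove [opd,dqvv,phn] add [earko] -> 11 lines: aycya earko ojm qfgqk oqnzv mskf zrtb pud qxewe fgsc ivt
Hunk 2: at line 6 remove [pud,qxewe] add [brjvb,zdcvj] -> 11 lines: aycya earko ojm qfgqk oqnzv mskf zrtb brjvb zdcvj fgsc ivt
Hunk 3: at line 2 remove [qfgqk,oqnzv] add [xfuqq,qbck] -> 11 lines: aycya earko ojm xfuqq qbck mskf zrtb brjvb zdcvj fgsc ivt
Hunk 4: at line 8 remove [zdcvj] add [psn,wjcn] -> 12 lines: aycya earko ojm xfuqq qbck mskf zrtb brjvb psn wjcn fgsc ivt
Hunk 5: at line 2 remove [xfuqq] add [xgy,prinb,wip] -> 14 lines: aycya earko ojm xgy prinb wip qbck mskf zrtb brjvb psn wjcn fgsc ivt
Hunk 6: at line 8 remove [brjvb,psn] add [xxldx] -> 13 lines: aycya earko ojm xgy prinb wip qbck mskf zrtb xxldx wjcn fgsc ivt
Final line count: 13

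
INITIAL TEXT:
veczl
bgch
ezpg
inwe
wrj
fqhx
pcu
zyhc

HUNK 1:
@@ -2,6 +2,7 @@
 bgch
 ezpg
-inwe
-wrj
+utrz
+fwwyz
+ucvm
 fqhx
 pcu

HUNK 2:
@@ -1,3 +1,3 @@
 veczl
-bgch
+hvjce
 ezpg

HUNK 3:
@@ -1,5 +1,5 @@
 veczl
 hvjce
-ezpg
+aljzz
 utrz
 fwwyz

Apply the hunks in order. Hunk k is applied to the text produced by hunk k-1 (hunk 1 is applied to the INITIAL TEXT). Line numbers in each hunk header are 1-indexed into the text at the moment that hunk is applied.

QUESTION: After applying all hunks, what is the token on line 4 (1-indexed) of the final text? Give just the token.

Hunk 1: at line 2 remove [inwe,wrj] add [utrz,fwwyz,ucvm] -> 9 lines: veczl bgch ezpg utrz fwwyz ucvm fqhx pcu zyhc
Hunk 2: at line 1 remove [bgch] add [hvjce] -> 9 lines: veczl hvjce ezpg utrz fwwyz ucvm fqhx pcu zyhc
Hunk 3: at line 1 remove [ezpg] add [aljzz] -> 9 lines: veczl hvjce aljzz utrz fwwyz ucvm fqhx pcu zyhc
Final line 4: utrz

Answer: utrz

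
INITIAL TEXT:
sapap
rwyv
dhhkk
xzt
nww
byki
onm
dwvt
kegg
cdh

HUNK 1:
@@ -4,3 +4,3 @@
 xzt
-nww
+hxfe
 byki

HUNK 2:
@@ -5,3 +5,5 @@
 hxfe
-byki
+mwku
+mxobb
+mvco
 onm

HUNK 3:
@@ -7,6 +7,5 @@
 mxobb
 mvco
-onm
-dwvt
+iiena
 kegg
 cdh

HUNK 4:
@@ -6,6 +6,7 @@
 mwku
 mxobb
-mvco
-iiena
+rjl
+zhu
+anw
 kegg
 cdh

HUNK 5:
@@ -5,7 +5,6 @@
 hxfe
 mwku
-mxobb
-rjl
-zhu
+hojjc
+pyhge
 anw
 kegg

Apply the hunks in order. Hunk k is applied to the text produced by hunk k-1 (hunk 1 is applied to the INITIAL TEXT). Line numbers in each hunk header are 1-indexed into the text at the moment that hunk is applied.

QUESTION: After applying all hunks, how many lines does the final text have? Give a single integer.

Hunk 1: at line 4 remove [nww] add [hxfe] -> 10 lines: sapap rwyv dhhkk xzt hxfe byki onm dwvt kegg cdh
Hunk 2: at line 5 remove [byki] add [mwku,mxobb,mvco] -> 12 lines: sapap rwyv dhhkk xzt hxfe mwku mxobb mvco onm dwvt kegg cdh
Hunk 3: at line 7 remove [onm,dwvt] add [iiena] -> 11 lines: sapap rwyv dhhkk xzt hxfe mwku mxobb mvco iiena kegg cdh
Hunk 4: at line 6 remove [mvco,iiena] add [rjl,zhu,anw] -> 12 lines: sapap rwyv dhhkk xzt hxfe mwku mxobb rjl zhu anw kegg cdh
Hunk 5: at line 5 remove [mxobb,rjl,zhu] add [hojjc,pyhge] -> 11 lines: sapap rwyv dhhkk xzt hxfe mwku hojjc pyhge anw kegg cdh
Final line count: 11

Answer: 11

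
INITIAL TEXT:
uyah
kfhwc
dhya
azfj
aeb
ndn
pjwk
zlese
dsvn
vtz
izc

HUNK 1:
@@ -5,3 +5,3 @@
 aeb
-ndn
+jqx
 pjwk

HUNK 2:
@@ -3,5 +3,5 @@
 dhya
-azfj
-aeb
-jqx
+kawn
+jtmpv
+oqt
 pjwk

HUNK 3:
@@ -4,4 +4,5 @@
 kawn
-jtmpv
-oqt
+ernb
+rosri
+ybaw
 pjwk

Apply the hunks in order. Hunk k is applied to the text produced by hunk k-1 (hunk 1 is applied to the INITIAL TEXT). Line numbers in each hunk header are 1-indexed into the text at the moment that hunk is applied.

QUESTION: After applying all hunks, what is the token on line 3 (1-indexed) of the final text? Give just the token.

Answer: dhya

Derivation:
Hunk 1: at line 5 remove [ndn] add [jqx] -> 11 lines: uyah kfhwc dhya azfj aeb jqx pjwk zlese dsvn vtz izc
Hunk 2: at line 3 remove [azfj,aeb,jqx] add [kawn,jtmpv,oqt] -> 11 lines: uyah kfhwc dhya kawn jtmpv oqt pjwk zlese dsvn vtz izc
Hunk 3: at line 4 remove [jtmpv,oqt] add [ernb,rosri,ybaw] -> 12 lines: uyah kfhwc dhya kawn ernb rosri ybaw pjwk zlese dsvn vtz izc
Final line 3: dhya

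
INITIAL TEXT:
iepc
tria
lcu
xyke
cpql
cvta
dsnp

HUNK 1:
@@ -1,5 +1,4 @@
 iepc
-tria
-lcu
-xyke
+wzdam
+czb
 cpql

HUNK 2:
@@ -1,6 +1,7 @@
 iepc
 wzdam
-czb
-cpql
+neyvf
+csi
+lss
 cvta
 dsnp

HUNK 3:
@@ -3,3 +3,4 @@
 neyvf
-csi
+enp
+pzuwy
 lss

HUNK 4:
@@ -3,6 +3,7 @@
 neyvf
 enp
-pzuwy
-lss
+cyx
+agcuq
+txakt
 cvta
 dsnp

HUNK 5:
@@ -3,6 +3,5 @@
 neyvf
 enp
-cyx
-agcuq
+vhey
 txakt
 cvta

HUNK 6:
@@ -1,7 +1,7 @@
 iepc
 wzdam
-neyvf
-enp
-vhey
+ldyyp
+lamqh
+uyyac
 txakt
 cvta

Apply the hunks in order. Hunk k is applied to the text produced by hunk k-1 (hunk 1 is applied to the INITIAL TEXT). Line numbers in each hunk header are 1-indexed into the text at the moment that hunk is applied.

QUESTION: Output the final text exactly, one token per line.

Hunk 1: at line 1 remove [tria,lcu,xyke] add [wzdam,czb] -> 6 lines: iepc wzdam czb cpql cvta dsnp
Hunk 2: at line 1 remove [czb,cpql] add [neyvf,csi,lss] -> 7 lines: iepc wzdam neyvf csi lss cvta dsnp
Hunk 3: at line 3 remove [csi] add [enp,pzuwy] -> 8 lines: iepc wzdam neyvf enp pzuwy lss cvta dsnp
Hunk 4: at line 3 remove [pzuwy,lss] add [cyx,agcuq,txakt] -> 9 lines: iepc wzdam neyvf enp cyx agcuq txakt cvta dsnp
Hunk 5: at line 3 remove [cyx,agcuq] add [vhey] -> 8 lines: iepc wzdam neyvf enp vhey txakt cvta dsnp
Hunk 6: at line 1 remove [neyvf,enp,vhey] add [ldyyp,lamqh,uyyac] -> 8 lines: iepc wzdam ldyyp lamqh uyyac txakt cvta dsnp

Answer: iepc
wzdam
ldyyp
lamqh
uyyac
txakt
cvta
dsnp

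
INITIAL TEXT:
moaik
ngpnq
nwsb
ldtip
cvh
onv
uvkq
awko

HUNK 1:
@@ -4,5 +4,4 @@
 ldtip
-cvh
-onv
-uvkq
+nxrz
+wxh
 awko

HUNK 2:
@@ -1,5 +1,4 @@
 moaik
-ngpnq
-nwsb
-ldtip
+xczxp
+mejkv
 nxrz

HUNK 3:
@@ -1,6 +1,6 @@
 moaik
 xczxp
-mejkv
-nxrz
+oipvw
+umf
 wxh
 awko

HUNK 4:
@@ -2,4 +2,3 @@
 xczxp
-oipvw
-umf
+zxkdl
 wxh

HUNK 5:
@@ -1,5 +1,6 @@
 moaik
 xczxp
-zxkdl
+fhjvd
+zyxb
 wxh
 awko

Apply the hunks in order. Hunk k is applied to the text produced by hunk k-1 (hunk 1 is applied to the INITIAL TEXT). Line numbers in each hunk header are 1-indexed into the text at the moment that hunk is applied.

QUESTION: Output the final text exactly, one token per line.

Answer: moaik
xczxp
fhjvd
zyxb
wxh
awko

Derivation:
Hunk 1: at line 4 remove [cvh,onv,uvkq] add [nxrz,wxh] -> 7 lines: moaik ngpnq nwsb ldtip nxrz wxh awko
Hunk 2: at line 1 remove [ngpnq,nwsb,ldtip] add [xczxp,mejkv] -> 6 lines: moaik xczxp mejkv nxrz wxh awko
Hunk 3: at line 1 remove [mejkv,nxrz] add [oipvw,umf] -> 6 lines: moaik xczxp oipvw umf wxh awko
Hunk 4: at line 2 remove [oipvw,umf] add [zxkdl] -> 5 lines: moaik xczxp zxkdl wxh awko
Hunk 5: at line 1 remove [zxkdl] add [fhjvd,zyxb] -> 6 lines: moaik xczxp fhjvd zyxb wxh awko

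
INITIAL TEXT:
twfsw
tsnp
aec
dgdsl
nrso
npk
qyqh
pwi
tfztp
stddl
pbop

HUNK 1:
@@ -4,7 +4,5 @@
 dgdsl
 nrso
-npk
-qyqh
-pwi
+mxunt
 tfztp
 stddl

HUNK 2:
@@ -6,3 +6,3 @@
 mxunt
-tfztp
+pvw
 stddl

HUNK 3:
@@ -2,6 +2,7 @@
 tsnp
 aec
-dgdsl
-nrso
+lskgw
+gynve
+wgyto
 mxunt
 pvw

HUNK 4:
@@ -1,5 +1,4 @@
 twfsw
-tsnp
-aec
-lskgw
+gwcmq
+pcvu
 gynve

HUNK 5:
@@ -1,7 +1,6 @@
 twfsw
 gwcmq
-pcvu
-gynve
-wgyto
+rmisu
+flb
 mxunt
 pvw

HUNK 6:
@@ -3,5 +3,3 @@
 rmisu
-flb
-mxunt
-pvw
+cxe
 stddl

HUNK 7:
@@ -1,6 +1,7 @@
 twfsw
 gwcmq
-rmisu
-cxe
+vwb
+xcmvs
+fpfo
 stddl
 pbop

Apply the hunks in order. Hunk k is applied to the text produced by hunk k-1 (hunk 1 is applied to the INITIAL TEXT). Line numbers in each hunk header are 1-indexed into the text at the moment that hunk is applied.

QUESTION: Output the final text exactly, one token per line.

Answer: twfsw
gwcmq
vwb
xcmvs
fpfo
stddl
pbop

Derivation:
Hunk 1: at line 4 remove [npk,qyqh,pwi] add [mxunt] -> 9 lines: twfsw tsnp aec dgdsl nrso mxunt tfztp stddl pbop
Hunk 2: at line 6 remove [tfztp] add [pvw] -> 9 lines: twfsw tsnp aec dgdsl nrso mxunt pvw stddl pbop
Hunk 3: at line 2 remove [dgdsl,nrso] add [lskgw,gynve,wgyto] -> 10 lines: twfsw tsnp aec lskgw gynve wgyto mxunt pvw stddl pbop
Hunk 4: at line 1 remove [tsnp,aec,lskgw] add [gwcmq,pcvu] -> 9 lines: twfsw gwcmq pcvu gynve wgyto mxunt pvw stddl pbop
Hunk 5: at line 1 remove [pcvu,gynve,wgyto] add [rmisu,flb] -> 8 lines: twfsw gwcmq rmisu flb mxunt pvw stddl pbop
Hunk 6: at line 3 remove [flb,mxunt,pvw] add [cxe] -> 6 lines: twfsw gwcmq rmisu cxe stddl pbop
Hunk 7: at line 1 remove [rmisu,cxe] add [vwb,xcmvs,fpfo] -> 7 lines: twfsw gwcmq vwb xcmvs fpfo stddl pbop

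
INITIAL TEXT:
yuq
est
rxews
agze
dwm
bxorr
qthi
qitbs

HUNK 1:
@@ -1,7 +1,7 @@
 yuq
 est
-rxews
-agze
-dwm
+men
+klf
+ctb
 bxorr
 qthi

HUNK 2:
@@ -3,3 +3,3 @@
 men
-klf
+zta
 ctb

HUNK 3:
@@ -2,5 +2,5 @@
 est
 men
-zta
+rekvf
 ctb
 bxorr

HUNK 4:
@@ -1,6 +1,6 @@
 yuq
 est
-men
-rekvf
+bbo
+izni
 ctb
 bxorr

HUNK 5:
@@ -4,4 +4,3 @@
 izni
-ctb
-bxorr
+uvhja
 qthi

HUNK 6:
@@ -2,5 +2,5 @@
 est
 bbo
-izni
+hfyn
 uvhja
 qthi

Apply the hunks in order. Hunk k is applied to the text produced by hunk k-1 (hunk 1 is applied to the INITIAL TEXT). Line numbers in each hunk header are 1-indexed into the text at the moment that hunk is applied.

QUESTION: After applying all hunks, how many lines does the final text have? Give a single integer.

Hunk 1: at line 1 remove [rxews,agze,dwm] add [men,klf,ctb] -> 8 lines: yuq est men klf ctb bxorr qthi qitbs
Hunk 2: at line 3 remove [klf] add [zta] -> 8 lines: yuq est men zta ctb bxorr qthi qitbs
Hunk 3: at line 2 remove [zta] add [rekvf] -> 8 lines: yuq est men rekvf ctb bxorr qthi qitbs
Hunk 4: at line 1 remove [men,rekvf] add [bbo,izni] -> 8 lines: yuq est bbo izni ctb bxorr qthi qitbs
Hunk 5: at line 4 remove [ctb,bxorr] add [uvhja] -> 7 lines: yuq est bbo izni uvhja qthi qitbs
Hunk 6: at line 2 remove [izni] add [hfyn] -> 7 lines: yuq est bbo hfyn uvhja qthi qitbs
Final line count: 7

Answer: 7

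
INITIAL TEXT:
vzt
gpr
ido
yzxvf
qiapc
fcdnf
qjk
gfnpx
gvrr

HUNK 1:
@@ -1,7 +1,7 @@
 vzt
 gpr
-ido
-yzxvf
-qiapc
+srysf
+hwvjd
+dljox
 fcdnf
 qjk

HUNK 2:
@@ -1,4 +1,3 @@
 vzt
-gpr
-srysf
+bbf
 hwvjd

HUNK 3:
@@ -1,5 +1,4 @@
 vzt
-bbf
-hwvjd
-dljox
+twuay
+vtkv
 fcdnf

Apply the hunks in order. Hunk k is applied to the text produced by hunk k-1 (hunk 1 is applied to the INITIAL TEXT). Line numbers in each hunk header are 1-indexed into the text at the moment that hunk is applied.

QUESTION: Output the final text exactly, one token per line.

Answer: vzt
twuay
vtkv
fcdnf
qjk
gfnpx
gvrr

Derivation:
Hunk 1: at line 1 remove [ido,yzxvf,qiapc] add [srysf,hwvjd,dljox] -> 9 lines: vzt gpr srysf hwvjd dljox fcdnf qjk gfnpx gvrr
Hunk 2: at line 1 remove [gpr,srysf] add [bbf] -> 8 lines: vzt bbf hwvjd dljox fcdnf qjk gfnpx gvrr
Hunk 3: at line 1 remove [bbf,hwvjd,dljox] add [twuay,vtkv] -> 7 lines: vzt twuay vtkv fcdnf qjk gfnpx gvrr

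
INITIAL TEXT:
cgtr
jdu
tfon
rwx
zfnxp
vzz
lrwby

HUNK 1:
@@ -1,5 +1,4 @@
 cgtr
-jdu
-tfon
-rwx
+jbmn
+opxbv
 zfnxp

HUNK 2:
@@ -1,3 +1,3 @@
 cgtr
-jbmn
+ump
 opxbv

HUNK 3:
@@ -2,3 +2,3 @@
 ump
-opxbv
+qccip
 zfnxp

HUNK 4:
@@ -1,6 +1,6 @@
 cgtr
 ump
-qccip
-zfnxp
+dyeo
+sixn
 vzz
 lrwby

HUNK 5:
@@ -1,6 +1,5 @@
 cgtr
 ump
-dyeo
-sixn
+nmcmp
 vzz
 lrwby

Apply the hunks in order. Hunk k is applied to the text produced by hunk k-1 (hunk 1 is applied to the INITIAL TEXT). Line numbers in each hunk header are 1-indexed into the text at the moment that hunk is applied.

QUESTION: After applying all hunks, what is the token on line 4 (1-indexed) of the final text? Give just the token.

Hunk 1: at line 1 remove [jdu,tfon,rwx] add [jbmn,opxbv] -> 6 lines: cgtr jbmn opxbv zfnxp vzz lrwby
Hunk 2: at line 1 remove [jbmn] add [ump] -> 6 lines: cgtr ump opxbv zfnxp vzz lrwby
Hunk 3: at line 2 remove [opxbv] add [qccip] -> 6 lines: cgtr ump qccip zfnxp vzz lrwby
Hunk 4: at line 1 remove [qccip,zfnxp] add [dyeo,sixn] -> 6 lines: cgtr ump dyeo sixn vzz lrwby
Hunk 5: at line 1 remove [dyeo,sixn] add [nmcmp] -> 5 lines: cgtr ump nmcmp vzz lrwby
Final line 4: vzz

Answer: vzz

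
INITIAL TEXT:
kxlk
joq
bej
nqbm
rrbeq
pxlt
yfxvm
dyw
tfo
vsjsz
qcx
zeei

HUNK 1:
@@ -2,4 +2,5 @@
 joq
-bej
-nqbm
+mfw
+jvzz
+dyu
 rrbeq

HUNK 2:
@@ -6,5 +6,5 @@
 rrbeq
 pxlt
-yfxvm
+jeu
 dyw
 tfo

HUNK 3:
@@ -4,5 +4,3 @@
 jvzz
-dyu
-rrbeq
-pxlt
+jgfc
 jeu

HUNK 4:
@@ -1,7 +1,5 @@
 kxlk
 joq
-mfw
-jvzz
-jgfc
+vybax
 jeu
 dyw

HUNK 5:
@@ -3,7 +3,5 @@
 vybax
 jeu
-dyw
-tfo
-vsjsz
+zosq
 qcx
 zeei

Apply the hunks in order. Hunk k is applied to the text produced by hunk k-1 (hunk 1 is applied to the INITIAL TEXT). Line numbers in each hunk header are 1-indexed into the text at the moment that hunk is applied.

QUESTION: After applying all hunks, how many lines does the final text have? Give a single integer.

Answer: 7

Derivation:
Hunk 1: at line 2 remove [bej,nqbm] add [mfw,jvzz,dyu] -> 13 lines: kxlk joq mfw jvzz dyu rrbeq pxlt yfxvm dyw tfo vsjsz qcx zeei
Hunk 2: at line 6 remove [yfxvm] add [jeu] -> 13 lines: kxlk joq mfw jvzz dyu rrbeq pxlt jeu dyw tfo vsjsz qcx zeei
Hunk 3: at line 4 remove [dyu,rrbeq,pxlt] add [jgfc] -> 11 lines: kxlk joq mfw jvzz jgfc jeu dyw tfo vsjsz qcx zeei
Hunk 4: at line 1 remove [mfw,jvzz,jgfc] add [vybax] -> 9 lines: kxlk joq vybax jeu dyw tfo vsjsz qcx zeei
Hunk 5: at line 3 remove [dyw,tfo,vsjsz] add [zosq] -> 7 lines: kxlk joq vybax jeu zosq qcx zeei
Final line count: 7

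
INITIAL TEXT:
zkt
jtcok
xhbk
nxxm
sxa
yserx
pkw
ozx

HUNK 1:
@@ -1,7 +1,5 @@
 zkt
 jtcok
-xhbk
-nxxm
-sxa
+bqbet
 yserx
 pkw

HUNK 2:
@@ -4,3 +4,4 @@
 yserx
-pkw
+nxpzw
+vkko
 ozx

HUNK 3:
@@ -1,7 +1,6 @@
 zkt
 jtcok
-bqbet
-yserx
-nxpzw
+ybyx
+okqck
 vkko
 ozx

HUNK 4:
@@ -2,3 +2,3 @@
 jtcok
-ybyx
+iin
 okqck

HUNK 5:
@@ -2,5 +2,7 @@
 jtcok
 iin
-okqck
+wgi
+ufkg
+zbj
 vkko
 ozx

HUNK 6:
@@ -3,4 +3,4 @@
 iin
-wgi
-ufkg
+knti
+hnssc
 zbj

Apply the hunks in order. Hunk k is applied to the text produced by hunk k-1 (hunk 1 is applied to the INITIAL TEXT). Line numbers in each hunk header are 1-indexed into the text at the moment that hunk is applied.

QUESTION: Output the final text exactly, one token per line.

Hunk 1: at line 1 remove [xhbk,nxxm,sxa] add [bqbet] -> 6 lines: zkt jtcok bqbet yserx pkw ozx
Hunk 2: at line 4 remove [pkw] add [nxpzw,vkko] -> 7 lines: zkt jtcok bqbet yserx nxpzw vkko ozx
Hunk 3: at line 1 remove [bqbet,yserx,nxpzw] add [ybyx,okqck] -> 6 lines: zkt jtcok ybyx okqck vkko ozx
Hunk 4: at line 2 remove [ybyx] add [iin] -> 6 lines: zkt jtcok iin okqck vkko ozx
Hunk 5: at line 2 remove [okqck] add [wgi,ufkg,zbj] -> 8 lines: zkt jtcok iin wgi ufkg zbj vkko ozx
Hunk 6: at line 3 remove [wgi,ufkg] add [knti,hnssc] -> 8 lines: zkt jtcok iin knti hnssc zbj vkko ozx

Answer: zkt
jtcok
iin
knti
hnssc
zbj
vkko
ozx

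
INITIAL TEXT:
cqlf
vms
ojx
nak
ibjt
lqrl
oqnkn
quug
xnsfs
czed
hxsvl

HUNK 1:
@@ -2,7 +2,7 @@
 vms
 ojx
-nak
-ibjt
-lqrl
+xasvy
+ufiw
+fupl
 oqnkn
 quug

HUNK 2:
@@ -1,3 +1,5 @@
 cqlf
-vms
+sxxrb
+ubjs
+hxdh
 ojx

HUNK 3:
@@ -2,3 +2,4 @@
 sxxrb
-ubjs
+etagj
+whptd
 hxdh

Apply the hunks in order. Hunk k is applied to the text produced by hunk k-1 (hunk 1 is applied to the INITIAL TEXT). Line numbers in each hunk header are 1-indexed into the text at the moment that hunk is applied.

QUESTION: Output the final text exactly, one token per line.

Answer: cqlf
sxxrb
etagj
whptd
hxdh
ojx
xasvy
ufiw
fupl
oqnkn
quug
xnsfs
czed
hxsvl

Derivation:
Hunk 1: at line 2 remove [nak,ibjt,lqrl] add [xasvy,ufiw,fupl] -> 11 lines: cqlf vms ojx xasvy ufiw fupl oqnkn quug xnsfs czed hxsvl
Hunk 2: at line 1 remove [vms] add [sxxrb,ubjs,hxdh] -> 13 lines: cqlf sxxrb ubjs hxdh ojx xasvy ufiw fupl oqnkn quug xnsfs czed hxsvl
Hunk 3: at line 2 remove [ubjs] add [etagj,whptd] -> 14 lines: cqlf sxxrb etagj whptd hxdh ojx xasvy ufiw fupl oqnkn quug xnsfs czed hxsvl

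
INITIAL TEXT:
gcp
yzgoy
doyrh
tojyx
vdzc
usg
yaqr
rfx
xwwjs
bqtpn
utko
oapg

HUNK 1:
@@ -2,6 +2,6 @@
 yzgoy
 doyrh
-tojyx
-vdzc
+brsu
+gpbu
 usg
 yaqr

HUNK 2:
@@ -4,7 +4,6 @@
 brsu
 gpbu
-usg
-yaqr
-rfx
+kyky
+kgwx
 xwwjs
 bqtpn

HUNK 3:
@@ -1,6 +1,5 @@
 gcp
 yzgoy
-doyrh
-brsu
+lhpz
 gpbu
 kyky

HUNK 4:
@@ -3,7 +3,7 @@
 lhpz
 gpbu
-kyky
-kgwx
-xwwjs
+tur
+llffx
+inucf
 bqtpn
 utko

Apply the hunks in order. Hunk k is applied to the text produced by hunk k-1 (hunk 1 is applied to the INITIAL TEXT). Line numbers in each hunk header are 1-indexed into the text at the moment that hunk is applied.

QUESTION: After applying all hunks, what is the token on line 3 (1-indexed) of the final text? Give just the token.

Answer: lhpz

Derivation:
Hunk 1: at line 2 remove [tojyx,vdzc] add [brsu,gpbu] -> 12 lines: gcp yzgoy doyrh brsu gpbu usg yaqr rfx xwwjs bqtpn utko oapg
Hunk 2: at line 4 remove [usg,yaqr,rfx] add [kyky,kgwx] -> 11 lines: gcp yzgoy doyrh brsu gpbu kyky kgwx xwwjs bqtpn utko oapg
Hunk 3: at line 1 remove [doyrh,brsu] add [lhpz] -> 10 lines: gcp yzgoy lhpz gpbu kyky kgwx xwwjs bqtpn utko oapg
Hunk 4: at line 3 remove [kyky,kgwx,xwwjs] add [tur,llffx,inucf] -> 10 lines: gcp yzgoy lhpz gpbu tur llffx inucf bqtpn utko oapg
Final line 3: lhpz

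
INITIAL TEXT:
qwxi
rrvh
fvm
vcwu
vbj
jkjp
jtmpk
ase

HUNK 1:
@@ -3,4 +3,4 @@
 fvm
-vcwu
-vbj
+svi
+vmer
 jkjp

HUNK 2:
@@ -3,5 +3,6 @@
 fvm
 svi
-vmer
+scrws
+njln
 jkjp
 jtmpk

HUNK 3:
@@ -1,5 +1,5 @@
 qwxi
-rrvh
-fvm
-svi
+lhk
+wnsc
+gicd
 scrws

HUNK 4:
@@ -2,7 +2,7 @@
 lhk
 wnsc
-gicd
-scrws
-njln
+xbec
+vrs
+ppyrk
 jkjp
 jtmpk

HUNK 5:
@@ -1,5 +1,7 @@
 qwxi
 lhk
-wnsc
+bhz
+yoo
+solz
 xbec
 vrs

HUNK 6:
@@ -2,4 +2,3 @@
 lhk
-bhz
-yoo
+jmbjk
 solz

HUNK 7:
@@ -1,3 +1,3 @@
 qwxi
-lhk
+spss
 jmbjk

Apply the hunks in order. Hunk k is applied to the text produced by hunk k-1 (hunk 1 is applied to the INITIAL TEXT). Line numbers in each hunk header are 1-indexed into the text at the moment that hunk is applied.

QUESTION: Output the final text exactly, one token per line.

Hunk 1: at line 3 remove [vcwu,vbj] add [svi,vmer] -> 8 lines: qwxi rrvh fvm svi vmer jkjp jtmpk ase
Hunk 2: at line 3 remove [vmer] add [scrws,njln] -> 9 lines: qwxi rrvh fvm svi scrws njln jkjp jtmpk ase
Hunk 3: at line 1 remove [rrvh,fvm,svi] add [lhk,wnsc,gicd] -> 9 lines: qwxi lhk wnsc gicd scrws njln jkjp jtmpk ase
Hunk 4: at line 2 remove [gicd,scrws,njln] add [xbec,vrs,ppyrk] -> 9 lines: qwxi lhk wnsc xbec vrs ppyrk jkjp jtmpk ase
Hunk 5: at line 1 remove [wnsc] add [bhz,yoo,solz] -> 11 lines: qwxi lhk bhz yoo solz xbec vrs ppyrk jkjp jtmpk ase
Hunk 6: at line 2 remove [bhz,yoo] add [jmbjk] -> 10 lines: qwxi lhk jmbjk solz xbec vrs ppyrk jkjp jtmpk ase
Hunk 7: at line 1 remove [lhk] add [spss] -> 10 lines: qwxi spss jmbjk solz xbec vrs ppyrk jkjp jtmpk ase

Answer: qwxi
spss
jmbjk
solz
xbec
vrs
ppyrk
jkjp
jtmpk
ase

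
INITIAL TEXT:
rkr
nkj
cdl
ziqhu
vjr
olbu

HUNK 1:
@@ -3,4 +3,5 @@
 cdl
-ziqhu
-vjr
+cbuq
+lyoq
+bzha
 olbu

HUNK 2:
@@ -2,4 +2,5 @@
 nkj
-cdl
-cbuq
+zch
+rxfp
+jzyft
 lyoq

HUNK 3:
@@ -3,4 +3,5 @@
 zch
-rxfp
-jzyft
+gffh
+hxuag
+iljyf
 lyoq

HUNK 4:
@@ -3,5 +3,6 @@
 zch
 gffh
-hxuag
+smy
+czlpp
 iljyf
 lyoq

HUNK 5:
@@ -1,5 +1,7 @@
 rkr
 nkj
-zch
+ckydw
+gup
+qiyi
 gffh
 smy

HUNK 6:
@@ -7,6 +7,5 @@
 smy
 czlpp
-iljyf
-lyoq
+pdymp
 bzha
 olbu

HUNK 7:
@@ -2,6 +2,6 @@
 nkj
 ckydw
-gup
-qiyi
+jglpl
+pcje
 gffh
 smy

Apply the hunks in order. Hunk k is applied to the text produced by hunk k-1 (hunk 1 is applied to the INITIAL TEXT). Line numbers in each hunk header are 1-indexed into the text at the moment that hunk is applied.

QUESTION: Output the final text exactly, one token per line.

Hunk 1: at line 3 remove [ziqhu,vjr] add [cbuq,lyoq,bzha] -> 7 lines: rkr nkj cdl cbuq lyoq bzha olbu
Hunk 2: at line 2 remove [cdl,cbuq] add [zch,rxfp,jzyft] -> 8 lines: rkr nkj zch rxfp jzyft lyoq bzha olbu
Hunk 3: at line 3 remove [rxfp,jzyft] add [gffh,hxuag,iljyf] -> 9 lines: rkr nkj zch gffh hxuag iljyf lyoq bzha olbu
Hunk 4: at line 3 remove [hxuag] add [smy,czlpp] -> 10 lines: rkr nkj zch gffh smy czlpp iljyf lyoq bzha olbu
Hunk 5: at line 1 remove [zch] add [ckydw,gup,qiyi] -> 12 lines: rkr nkj ckydw gup qiyi gffh smy czlpp iljyf lyoq bzha olbu
Hunk 6: at line 7 remove [iljyf,lyoq] add [pdymp] -> 11 lines: rkr nkj ckydw gup qiyi gffh smy czlpp pdymp bzha olbu
Hunk 7: at line 2 remove [gup,qiyi] add [jglpl,pcje] -> 11 lines: rkr nkj ckydw jglpl pcje gffh smy czlpp pdymp bzha olbu

Answer: rkr
nkj
ckydw
jglpl
pcje
gffh
smy
czlpp
pdymp
bzha
olbu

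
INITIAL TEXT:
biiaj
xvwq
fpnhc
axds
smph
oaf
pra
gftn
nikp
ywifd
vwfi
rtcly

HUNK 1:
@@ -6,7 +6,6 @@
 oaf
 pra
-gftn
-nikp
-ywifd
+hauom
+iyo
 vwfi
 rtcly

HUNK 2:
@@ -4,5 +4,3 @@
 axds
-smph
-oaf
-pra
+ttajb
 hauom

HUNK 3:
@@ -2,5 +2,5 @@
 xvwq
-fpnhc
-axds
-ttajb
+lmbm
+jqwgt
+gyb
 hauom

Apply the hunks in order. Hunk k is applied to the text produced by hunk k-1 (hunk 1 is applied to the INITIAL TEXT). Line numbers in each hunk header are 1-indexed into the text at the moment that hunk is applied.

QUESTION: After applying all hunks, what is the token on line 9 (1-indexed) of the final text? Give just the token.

Answer: rtcly

Derivation:
Hunk 1: at line 6 remove [gftn,nikp,ywifd] add [hauom,iyo] -> 11 lines: biiaj xvwq fpnhc axds smph oaf pra hauom iyo vwfi rtcly
Hunk 2: at line 4 remove [smph,oaf,pra] add [ttajb] -> 9 lines: biiaj xvwq fpnhc axds ttajb hauom iyo vwfi rtcly
Hunk 3: at line 2 remove [fpnhc,axds,ttajb] add [lmbm,jqwgt,gyb] -> 9 lines: biiaj xvwq lmbm jqwgt gyb hauom iyo vwfi rtcly
Final line 9: rtcly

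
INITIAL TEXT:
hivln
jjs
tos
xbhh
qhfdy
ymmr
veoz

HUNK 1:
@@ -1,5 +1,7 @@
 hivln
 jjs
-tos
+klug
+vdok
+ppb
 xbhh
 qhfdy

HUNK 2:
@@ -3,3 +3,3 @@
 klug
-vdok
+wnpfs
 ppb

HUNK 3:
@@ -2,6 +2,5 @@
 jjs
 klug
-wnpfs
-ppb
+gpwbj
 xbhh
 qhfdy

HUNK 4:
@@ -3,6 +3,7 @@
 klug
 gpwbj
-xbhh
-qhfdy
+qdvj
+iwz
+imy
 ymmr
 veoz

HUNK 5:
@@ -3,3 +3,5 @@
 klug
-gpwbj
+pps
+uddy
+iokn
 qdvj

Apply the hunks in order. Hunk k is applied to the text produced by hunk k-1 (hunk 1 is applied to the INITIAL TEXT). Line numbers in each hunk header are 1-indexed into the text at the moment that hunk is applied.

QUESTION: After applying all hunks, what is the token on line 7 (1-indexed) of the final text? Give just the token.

Hunk 1: at line 1 remove [tos] add [klug,vdok,ppb] -> 9 lines: hivln jjs klug vdok ppb xbhh qhfdy ymmr veoz
Hunk 2: at line 3 remove [vdok] add [wnpfs] -> 9 lines: hivln jjs klug wnpfs ppb xbhh qhfdy ymmr veoz
Hunk 3: at line 2 remove [wnpfs,ppb] add [gpwbj] -> 8 lines: hivln jjs klug gpwbj xbhh qhfdy ymmr veoz
Hunk 4: at line 3 remove [xbhh,qhfdy] add [qdvj,iwz,imy] -> 9 lines: hivln jjs klug gpwbj qdvj iwz imy ymmr veoz
Hunk 5: at line 3 remove [gpwbj] add [pps,uddy,iokn] -> 11 lines: hivln jjs klug pps uddy iokn qdvj iwz imy ymmr veoz
Final line 7: qdvj

Answer: qdvj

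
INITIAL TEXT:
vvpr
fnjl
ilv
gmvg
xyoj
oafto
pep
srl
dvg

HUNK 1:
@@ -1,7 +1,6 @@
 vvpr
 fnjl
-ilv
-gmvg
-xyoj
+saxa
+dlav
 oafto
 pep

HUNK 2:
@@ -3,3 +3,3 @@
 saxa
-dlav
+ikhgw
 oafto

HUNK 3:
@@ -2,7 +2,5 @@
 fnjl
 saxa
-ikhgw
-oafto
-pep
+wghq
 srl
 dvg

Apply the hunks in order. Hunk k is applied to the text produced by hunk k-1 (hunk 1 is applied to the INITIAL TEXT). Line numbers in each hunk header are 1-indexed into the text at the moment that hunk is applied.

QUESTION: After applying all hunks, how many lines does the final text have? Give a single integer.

Answer: 6

Derivation:
Hunk 1: at line 1 remove [ilv,gmvg,xyoj] add [saxa,dlav] -> 8 lines: vvpr fnjl saxa dlav oafto pep srl dvg
Hunk 2: at line 3 remove [dlav] add [ikhgw] -> 8 lines: vvpr fnjl saxa ikhgw oafto pep srl dvg
Hunk 3: at line 2 remove [ikhgw,oafto,pep] add [wghq] -> 6 lines: vvpr fnjl saxa wghq srl dvg
Final line count: 6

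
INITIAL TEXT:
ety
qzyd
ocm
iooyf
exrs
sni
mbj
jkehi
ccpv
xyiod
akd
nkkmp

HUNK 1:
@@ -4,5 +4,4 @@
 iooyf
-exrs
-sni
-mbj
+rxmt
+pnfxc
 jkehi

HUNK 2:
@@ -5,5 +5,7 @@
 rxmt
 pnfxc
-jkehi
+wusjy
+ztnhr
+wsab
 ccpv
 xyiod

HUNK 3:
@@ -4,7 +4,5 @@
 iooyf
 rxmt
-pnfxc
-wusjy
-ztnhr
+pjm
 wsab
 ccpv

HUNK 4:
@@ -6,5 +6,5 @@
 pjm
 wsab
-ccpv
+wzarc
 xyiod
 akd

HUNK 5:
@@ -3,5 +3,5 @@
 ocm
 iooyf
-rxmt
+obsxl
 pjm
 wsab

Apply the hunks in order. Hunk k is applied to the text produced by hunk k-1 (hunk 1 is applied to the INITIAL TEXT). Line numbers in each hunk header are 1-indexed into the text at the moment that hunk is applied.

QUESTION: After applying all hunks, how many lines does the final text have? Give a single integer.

Hunk 1: at line 4 remove [exrs,sni,mbj] add [rxmt,pnfxc] -> 11 lines: ety qzyd ocm iooyf rxmt pnfxc jkehi ccpv xyiod akd nkkmp
Hunk 2: at line 5 remove [jkehi] add [wusjy,ztnhr,wsab] -> 13 lines: ety qzyd ocm iooyf rxmt pnfxc wusjy ztnhr wsab ccpv xyiod akd nkkmp
Hunk 3: at line 4 remove [pnfxc,wusjy,ztnhr] add [pjm] -> 11 lines: ety qzyd ocm iooyf rxmt pjm wsab ccpv xyiod akd nkkmp
Hunk 4: at line 6 remove [ccpv] add [wzarc] -> 11 lines: ety qzyd ocm iooyf rxmt pjm wsab wzarc xyiod akd nkkmp
Hunk 5: at line 3 remove [rxmt] add [obsxl] -> 11 lines: ety qzyd ocm iooyf obsxl pjm wsab wzarc xyiod akd nkkmp
Final line count: 11

Answer: 11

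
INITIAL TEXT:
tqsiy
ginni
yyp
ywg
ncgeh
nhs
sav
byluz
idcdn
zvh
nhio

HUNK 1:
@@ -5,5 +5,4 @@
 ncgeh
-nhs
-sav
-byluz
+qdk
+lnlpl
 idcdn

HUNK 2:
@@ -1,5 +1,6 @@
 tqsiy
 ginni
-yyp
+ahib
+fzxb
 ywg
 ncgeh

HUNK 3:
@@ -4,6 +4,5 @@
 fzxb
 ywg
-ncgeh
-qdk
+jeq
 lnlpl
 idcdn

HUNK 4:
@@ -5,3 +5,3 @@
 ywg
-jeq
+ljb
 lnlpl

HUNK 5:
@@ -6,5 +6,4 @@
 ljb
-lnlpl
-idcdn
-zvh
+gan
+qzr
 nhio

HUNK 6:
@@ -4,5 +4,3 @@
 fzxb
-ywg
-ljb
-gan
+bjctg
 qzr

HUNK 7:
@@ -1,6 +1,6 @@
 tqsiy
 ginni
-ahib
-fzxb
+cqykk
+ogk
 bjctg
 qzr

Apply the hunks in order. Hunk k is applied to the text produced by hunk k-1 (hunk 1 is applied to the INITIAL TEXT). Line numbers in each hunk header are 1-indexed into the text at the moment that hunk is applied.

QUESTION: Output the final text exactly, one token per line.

Hunk 1: at line 5 remove [nhs,sav,byluz] add [qdk,lnlpl] -> 10 lines: tqsiy ginni yyp ywg ncgeh qdk lnlpl idcdn zvh nhio
Hunk 2: at line 1 remove [yyp] add [ahib,fzxb] -> 11 lines: tqsiy ginni ahib fzxb ywg ncgeh qdk lnlpl idcdn zvh nhio
Hunk 3: at line 4 remove [ncgeh,qdk] add [jeq] -> 10 lines: tqsiy ginni ahib fzxb ywg jeq lnlpl idcdn zvh nhio
Hunk 4: at line 5 remove [jeq] add [ljb] -> 10 lines: tqsiy ginni ahib fzxb ywg ljb lnlpl idcdn zvh nhio
Hunk 5: at line 6 remove [lnlpl,idcdn,zvh] add [gan,qzr] -> 9 lines: tqsiy ginni ahib fzxb ywg ljb gan qzr nhio
Hunk 6: at line 4 remove [ywg,ljb,gan] add [bjctg] -> 7 lines: tqsiy ginni ahib fzxb bjctg qzr nhio
Hunk 7: at line 1 remove [ahib,fzxb] add [cqykk,ogk] -> 7 lines: tqsiy ginni cqykk ogk bjctg qzr nhio

Answer: tqsiy
ginni
cqykk
ogk
bjctg
qzr
nhio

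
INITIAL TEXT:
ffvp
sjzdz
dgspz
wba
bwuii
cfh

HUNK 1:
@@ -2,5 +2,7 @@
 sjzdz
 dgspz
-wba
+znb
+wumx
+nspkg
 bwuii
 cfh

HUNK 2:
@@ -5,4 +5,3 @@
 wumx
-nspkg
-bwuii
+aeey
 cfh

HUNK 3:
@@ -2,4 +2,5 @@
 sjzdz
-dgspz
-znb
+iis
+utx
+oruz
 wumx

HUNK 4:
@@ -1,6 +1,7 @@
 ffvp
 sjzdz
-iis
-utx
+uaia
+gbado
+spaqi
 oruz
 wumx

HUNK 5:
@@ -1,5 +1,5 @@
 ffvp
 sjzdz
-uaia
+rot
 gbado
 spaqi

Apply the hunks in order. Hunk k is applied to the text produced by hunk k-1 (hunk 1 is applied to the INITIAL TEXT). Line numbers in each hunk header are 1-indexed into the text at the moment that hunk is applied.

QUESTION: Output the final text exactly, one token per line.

Answer: ffvp
sjzdz
rot
gbado
spaqi
oruz
wumx
aeey
cfh

Derivation:
Hunk 1: at line 2 remove [wba] add [znb,wumx,nspkg] -> 8 lines: ffvp sjzdz dgspz znb wumx nspkg bwuii cfh
Hunk 2: at line 5 remove [nspkg,bwuii] add [aeey] -> 7 lines: ffvp sjzdz dgspz znb wumx aeey cfh
Hunk 3: at line 2 remove [dgspz,znb] add [iis,utx,oruz] -> 8 lines: ffvp sjzdz iis utx oruz wumx aeey cfh
Hunk 4: at line 1 remove [iis,utx] add [uaia,gbado,spaqi] -> 9 lines: ffvp sjzdz uaia gbado spaqi oruz wumx aeey cfh
Hunk 5: at line 1 remove [uaia] add [rot] -> 9 lines: ffvp sjzdz rot gbado spaqi oruz wumx aeey cfh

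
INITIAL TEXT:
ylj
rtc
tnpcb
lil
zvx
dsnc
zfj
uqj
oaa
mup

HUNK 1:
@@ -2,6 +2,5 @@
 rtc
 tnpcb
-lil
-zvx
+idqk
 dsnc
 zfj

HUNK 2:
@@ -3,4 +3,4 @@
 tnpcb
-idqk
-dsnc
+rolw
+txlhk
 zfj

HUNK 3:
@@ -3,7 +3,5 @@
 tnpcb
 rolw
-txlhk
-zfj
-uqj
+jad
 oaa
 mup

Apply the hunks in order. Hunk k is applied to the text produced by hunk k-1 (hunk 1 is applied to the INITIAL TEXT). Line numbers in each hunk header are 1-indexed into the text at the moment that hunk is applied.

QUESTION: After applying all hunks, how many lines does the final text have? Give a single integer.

Answer: 7

Derivation:
Hunk 1: at line 2 remove [lil,zvx] add [idqk] -> 9 lines: ylj rtc tnpcb idqk dsnc zfj uqj oaa mup
Hunk 2: at line 3 remove [idqk,dsnc] add [rolw,txlhk] -> 9 lines: ylj rtc tnpcb rolw txlhk zfj uqj oaa mup
Hunk 3: at line 3 remove [txlhk,zfj,uqj] add [jad] -> 7 lines: ylj rtc tnpcb rolw jad oaa mup
Final line count: 7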